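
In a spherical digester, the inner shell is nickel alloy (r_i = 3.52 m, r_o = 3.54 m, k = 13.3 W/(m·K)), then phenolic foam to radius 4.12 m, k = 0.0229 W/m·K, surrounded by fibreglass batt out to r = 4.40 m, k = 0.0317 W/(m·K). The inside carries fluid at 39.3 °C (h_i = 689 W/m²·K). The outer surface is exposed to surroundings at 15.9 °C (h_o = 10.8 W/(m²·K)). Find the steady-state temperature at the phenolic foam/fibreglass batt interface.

Resistance network (inner→outer):
  R_conv,in = 1/(4πr²h) = 1/(4π·3.52²·689) = 9.321×10^-6 K/W
  R_nickel alloy = (1/3.52 − 1/3.54)/(4πk) = 0.001605/(4π·13.3) = 9.603×10^-6 K/W
  R_phenolic foam = (1/3.54 − 1/4.12)/(4πk) = 0.03977/(4π·0.0229) = 0.1382 K/W
  R_fibreglass batt = (1/4.12 − 1/4.40)/(4πk) = 0.01545/(4π·0.0317) = 0.03877 K/W
  R_conv,out = 1/(4πr²h) = 1/(4π·4.40²·10.8) = 3.806×10^-4 K/W
ΣR = 9.321×10^-6 + 9.603×10^-6 + 0.1382 + 0.03877 + 3.806×10^-4 = 0.1774 K/W
Q = ΔT/ΣR = (39.3 °C − 15.9 °C)/0.1774 = 131.9 W
From the inner boundary to the phenolic foam/fibreglass batt interface, ΣR_partial = 0.1382 K/W.
T_interface = T_in − Q·ΣR_partial = 39.3 °C − (131.9)(0.1382) = 21.1 °C

T = 21.1 °C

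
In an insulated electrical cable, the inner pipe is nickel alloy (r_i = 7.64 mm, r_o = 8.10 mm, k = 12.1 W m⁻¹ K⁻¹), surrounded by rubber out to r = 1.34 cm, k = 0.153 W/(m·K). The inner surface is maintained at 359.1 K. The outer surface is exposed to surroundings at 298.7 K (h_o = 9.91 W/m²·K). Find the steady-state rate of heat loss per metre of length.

Q' = 35.1 W/m

Series thermal resistances, inner to outer:
  R'_nickel alloy = ln(0.00810/0.00764)/(2πk) = 0.05847/(2π·12.1) = 7.690×10^-4 m·K/W
  R'_rubber = ln(0.0134/0.00810)/(2πk) = 0.5034/(2π·0.153) = 0.5236 m·K/W
  R'_conv,out = 1/(2πr h) = 1/(2π·0.0134·9.91) = 1.199 m·K/W
ΣR = 7.690×10^-4 + 0.5236 + 1.199 = 1.723 m·K/W
Q' = ΔT/ΣR = (359.1 K − 298.7 K)/1.723 = 35.1 W/m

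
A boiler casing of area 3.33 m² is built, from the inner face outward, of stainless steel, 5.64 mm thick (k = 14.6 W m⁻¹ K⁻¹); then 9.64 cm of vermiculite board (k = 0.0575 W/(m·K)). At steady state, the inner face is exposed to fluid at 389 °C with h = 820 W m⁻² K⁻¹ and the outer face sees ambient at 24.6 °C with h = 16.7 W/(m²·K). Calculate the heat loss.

Resistance network (inner→outer):
  R_conv,in = 1/(hA) = 1/(820·3.33) = 3.662×10^-4 K/W
  R_stainless steel = L/(kA) = 0.00564/(14.6·3.33) = 1.160×10^-4 K/W
  R_vermiculite board = L/(kA) = 0.0964/(0.0575·3.33) = 0.5035 K/W
  R_conv,out = 1/(hA) = 1/(16.7·3.33) = 0.01798 K/W
ΣR = 3.662×10^-4 + 1.160×10^-4 + 0.5035 + 0.01798 = 0.5220 K/W
Q = ΔT/ΣR = (389 °C − 24.6 °C)/0.5220 = 698 W

Q = 698 W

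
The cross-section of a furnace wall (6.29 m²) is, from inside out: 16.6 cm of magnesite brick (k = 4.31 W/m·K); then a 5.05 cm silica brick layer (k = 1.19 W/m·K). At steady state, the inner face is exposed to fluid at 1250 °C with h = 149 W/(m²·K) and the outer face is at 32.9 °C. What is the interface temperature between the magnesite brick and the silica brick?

Treat each layer as a resistance in series:
  R_conv,in = 1/(hA) = 1/(149·6.29) = 0.001067 K/W
  R_magnesite brick = L/(kA) = 0.166/(4.31·6.29) = 0.006123 K/W
  R_silica brick = L/(kA) = 0.0505/(1.19·6.29) = 0.006747 K/W
ΣR = 0.001067 + 0.006123 + 0.006747 = 0.01394 K/W
Q = ΔT/ΣR = (1250 °C − 32.9 °C)/0.01394 = 87310 W
From the inner boundary to the magnesite brick/silica brick interface, ΣR_partial = 0.007190 K/W.
T_interface = T_in − Q·ΣR_partial = 1250 °C − (87310)(0.007190) = 622 °C

T = 622 °C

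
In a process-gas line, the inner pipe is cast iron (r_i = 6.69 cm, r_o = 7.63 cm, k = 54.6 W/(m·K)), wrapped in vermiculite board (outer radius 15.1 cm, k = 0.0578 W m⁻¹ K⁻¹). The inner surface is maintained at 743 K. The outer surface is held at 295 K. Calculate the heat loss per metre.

Q' = 238 W/m

Treat each layer as a resistance in series:
  R'_cast iron = ln(0.0763/0.0669)/(2πk) = 0.1315/(2π·54.6) = 3.832×10^-4 m·K/W
  R'_vermiculite board = ln(0.151/0.0763)/(2πk) = 0.6826/(2π·0.0578) = 1.880 m·K/W
ΣR = 3.832×10^-4 + 1.880 = 1.880 m·K/W
Q' = ΔT/ΣR = (743 K − 295 K)/1.880 = 238 W/m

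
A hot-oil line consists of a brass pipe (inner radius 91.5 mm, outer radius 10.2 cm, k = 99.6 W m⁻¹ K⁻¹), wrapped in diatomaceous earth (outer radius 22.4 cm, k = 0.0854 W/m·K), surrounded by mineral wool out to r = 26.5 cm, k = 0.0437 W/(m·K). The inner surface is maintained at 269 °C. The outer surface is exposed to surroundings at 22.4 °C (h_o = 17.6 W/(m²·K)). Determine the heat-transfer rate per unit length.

Q' = 117 W/m

Treat each layer as a resistance in series:
  R'_brass = ln(0.102/0.0915)/(2πk) = 0.1086/(2π·99.6) = 1.736×10^-4 m·K/W
  R'_diatomaceous earth = ln(0.224/0.102)/(2πk) = 0.7867/(2π·0.0854) = 1.466 m·K/W
  R'_mineral wool = ln(0.265/0.224)/(2πk) = 0.1681/(2π·0.0437) = 0.6122 m·K/W
  R'_conv,out = 1/(2πr h) = 1/(2π·0.265·17.6) = 0.03412 m·K/W
ΣR = 1.736×10^-4 + 1.466 + 0.6122 + 0.03412 = 2.112 m·K/W
Q' = ΔT/ΣR = (269 °C − 22.4 °C)/2.112 = 117 W/m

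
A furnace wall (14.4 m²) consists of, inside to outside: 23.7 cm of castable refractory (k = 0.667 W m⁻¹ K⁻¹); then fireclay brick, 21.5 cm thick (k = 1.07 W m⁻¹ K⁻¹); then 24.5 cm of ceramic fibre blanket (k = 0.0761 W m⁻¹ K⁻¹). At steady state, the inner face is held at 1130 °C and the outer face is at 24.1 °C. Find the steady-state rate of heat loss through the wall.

Resistance network (inner→outer):
  R_castable refractory = L/(kA) = 0.237/(0.667·14.4) = 0.02468 K/W
  R_fireclay brick = L/(kA) = 0.215/(1.07·14.4) = 0.01395 K/W
  R_ceramic fibre blanket = L/(kA) = 0.245/(0.0761·14.4) = 0.2236 K/W
ΣR = 0.02468 + 0.01395 + 0.2236 = 0.2622 K/W
Q = ΔT/ΣR = (1130 °C − 24.1 °C)/0.2622 = 4220 W

Q = 4.22 kW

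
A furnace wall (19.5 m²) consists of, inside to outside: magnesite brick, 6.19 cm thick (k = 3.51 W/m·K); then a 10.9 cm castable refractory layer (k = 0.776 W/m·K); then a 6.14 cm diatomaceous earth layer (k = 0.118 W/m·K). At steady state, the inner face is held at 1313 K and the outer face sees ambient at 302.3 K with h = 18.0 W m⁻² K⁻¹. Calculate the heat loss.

Q = 26.9 kW

Resistance network (inner→outer):
  R_magnesite brick = L/(kA) = 0.0619/(3.51·19.5) = 9.044×10^-4 K/W
  R_castable refractory = L/(kA) = 0.109/(0.776·19.5) = 0.007203 K/W
  R_diatomaceous earth = L/(kA) = 0.0614/(0.118·19.5) = 0.02668 K/W
  R_conv,out = 1/(hA) = 1/(18.0·19.5) = 0.002849 K/W
ΣR = 9.044×10^-4 + 0.007203 + 0.02668 + 0.002849 = 0.03764 K/W
Q = ΔT/ΣR = (1313 K − 302.3 K)/0.03764 = 26900 W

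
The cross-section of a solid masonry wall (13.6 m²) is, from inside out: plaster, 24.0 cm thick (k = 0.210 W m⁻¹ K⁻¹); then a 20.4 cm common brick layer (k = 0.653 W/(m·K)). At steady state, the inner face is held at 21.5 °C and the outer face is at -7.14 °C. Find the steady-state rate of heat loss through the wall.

Q = 268 W

Resistance network (inner→outer):
  R_plaster = L/(kA) = 0.240/(0.210·13.6) = 0.08403 K/W
  R_common brick = L/(kA) = 0.204/(0.653·13.6) = 0.02297 K/W
ΣR = 0.08403 + 0.02297 = 0.1070 K/W
Q = ΔT/ΣR = (21.5 °C − -7.14 °C)/0.1070 = 268 W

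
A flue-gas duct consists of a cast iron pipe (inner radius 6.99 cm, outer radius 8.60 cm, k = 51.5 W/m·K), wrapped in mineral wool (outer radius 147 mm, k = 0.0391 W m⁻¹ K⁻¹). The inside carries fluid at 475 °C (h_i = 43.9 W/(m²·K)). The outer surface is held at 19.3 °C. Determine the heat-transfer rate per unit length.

Series thermal resistances, inner to outer:
  R'_conv,in = 1/(2πr h) = 1/(2π·0.0699·43.9) = 0.05187 m·K/W
  R'_cast iron = ln(0.0860/0.0699)/(2πk) = 0.2073/(2π·51.5) = 6.406×10^-4 m·K/W
  R'_mineral wool = ln(0.147/0.0860)/(2πk) = 0.5361/(2π·0.0391) = 2.182 m·K/W
ΣR = 0.05187 + 6.406×10^-4 + 2.182 = 2.235 m·K/W
Q' = ΔT/ΣR = (475 °C − 19.3 °C)/2.235 = 204 W/m

Q' = 204 W/m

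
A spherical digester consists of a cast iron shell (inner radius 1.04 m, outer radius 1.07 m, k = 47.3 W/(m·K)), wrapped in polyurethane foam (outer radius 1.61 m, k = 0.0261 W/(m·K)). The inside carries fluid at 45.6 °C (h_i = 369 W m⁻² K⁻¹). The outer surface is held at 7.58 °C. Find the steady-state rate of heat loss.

Treat each layer as a resistance in series:
  R_conv,in = 1/(4πr²h) = 1/(4π·1.04²·369) = 1.994×10^-4 K/W
  R_cast iron = (1/1.04 − 1/1.07)/(4πk) = 0.02696/(4π·47.3) = 4.536×10^-5 K/W
  R_polyurethane foam = (1/1.07 − 1/1.61)/(4πk) = 0.3135/(4π·0.0261) = 0.9557 K/W
ΣR = 1.994×10^-4 + 4.536×10^-5 + 0.9557 = 0.9559 K/W
Q = ΔT/ΣR = (45.6 °C − 7.58 °C)/0.9559 = 39.8 W

Q = 39.8 W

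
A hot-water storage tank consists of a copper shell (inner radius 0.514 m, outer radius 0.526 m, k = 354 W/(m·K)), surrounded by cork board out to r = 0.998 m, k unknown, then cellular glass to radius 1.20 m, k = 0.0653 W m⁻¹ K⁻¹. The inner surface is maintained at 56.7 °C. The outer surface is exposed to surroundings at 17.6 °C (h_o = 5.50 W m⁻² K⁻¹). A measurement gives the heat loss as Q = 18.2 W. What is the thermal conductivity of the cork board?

ΣR = ΔT/Q = |56.7 − 17.6|/18.2 = 2.148 K/W
Known resistances:
  R_copper = (1/0.514 − 1/0.526)/(4πk) = 0.04438/(4π·354) = 9.977×10^-6 K/W
  R_cellular glass = (1/0.998 − 1/1.20)/(4πk) = 0.1687/(4π·0.0653) = 0.2055 K/W
  R_conv,out = 1/(4πr²h) = 1/(4π·1.20²·5.50) = 0.01005 K/W
R_cork board = ΣR − ΣR_known = 2.148 − 0.2156 = 1.932 K/W
(1/r₁−1/r₂)/(4πk) = 1.932 ⇒ k = 0.8991/(4π·1.932) = 0.0370 W/m·K

k = 0.0370 W/m·K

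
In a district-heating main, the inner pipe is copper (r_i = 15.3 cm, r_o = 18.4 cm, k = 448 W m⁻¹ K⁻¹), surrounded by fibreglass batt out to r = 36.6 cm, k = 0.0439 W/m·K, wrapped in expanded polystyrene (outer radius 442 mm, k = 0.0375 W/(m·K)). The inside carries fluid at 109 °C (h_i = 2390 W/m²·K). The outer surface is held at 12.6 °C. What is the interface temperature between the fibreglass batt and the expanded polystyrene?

Treat each layer as a resistance in series:
  R'_conv,in = 1/(2πr h) = 1/(2π·0.153·2390) = 4.352×10^-4 m·K/W
  R'_copper = ln(0.184/0.153)/(2πk) = 0.1845/(2π·448) = 6.554×10^-5 m·K/W
  R'_fibreglass batt = ln(0.366/0.184)/(2πk) = 0.6877/(2π·0.0439) = 2.493 m·K/W
  R'_expanded polystyrene = ln(0.442/0.366)/(2πk) = 0.1887/(2π·0.0375) = 0.8008 m·K/W
ΣR = 4.352×10^-4 + 6.554×10^-5 + 2.493 + 0.8008 = 3.294 m·K/W
Q' = ΔT/ΣR = (109 °C − 12.6 °C)/3.294 = 29.27 W/m
From the inner boundary to the fibreglass batt/expanded polystyrene interface, ΣR_partial = 2.494 m·K/W.
T_interface = T_in − Q'·ΣR_partial = 109 °C − (29.27)(2.494) = 36.0 °C

T = 36.0 °C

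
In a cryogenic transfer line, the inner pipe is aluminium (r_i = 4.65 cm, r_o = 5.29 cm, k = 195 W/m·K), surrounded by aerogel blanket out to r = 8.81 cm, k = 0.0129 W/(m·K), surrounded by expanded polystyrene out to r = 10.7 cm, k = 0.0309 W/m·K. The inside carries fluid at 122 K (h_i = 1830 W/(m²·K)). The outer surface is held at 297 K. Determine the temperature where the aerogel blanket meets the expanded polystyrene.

Resistance network (inner→outer):
  R'_conv,in = 1/(2πr h) = 1/(2π·0.0465·1830) = 0.001870 m·K/W
  R'_aluminium = ln(0.0529/0.0465)/(2πk) = 0.1290/(2π·195) = 1.052×10^-4 m·K/W
  R'_aerogel blanket = ln(0.0881/0.0529)/(2πk) = 0.5101/(2π·0.0129) = 6.293 m·K/W
  R'_expanded polystyrene = ln(0.107/0.0881)/(2πk) = 0.1944/(2π·0.0309) = 1.001 m·K/W
ΣR = 0.001870 + 1.052×10^-4 + 6.293 + 1.001 = 7.296 m·K/W
Q' = ΔT/ΣR = (122 K − 297 K)/7.296 = -23.99 W/m
From the inner boundary to the aerogel blanket/expanded polystyrene interface, ΣR_partial = 6.295 m·K/W.
T_interface = T_in − Q'·ΣR_partial = 122 K − (-23.99)(6.295) = 273.0 K

T = 273.0 K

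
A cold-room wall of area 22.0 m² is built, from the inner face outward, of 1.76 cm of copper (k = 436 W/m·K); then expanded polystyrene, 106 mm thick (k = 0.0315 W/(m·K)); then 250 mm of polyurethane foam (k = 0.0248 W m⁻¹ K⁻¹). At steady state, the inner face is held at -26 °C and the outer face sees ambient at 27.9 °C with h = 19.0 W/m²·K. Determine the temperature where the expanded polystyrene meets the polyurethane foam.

Resistance network (inner→outer):
  R_copper = L/(kA) = 0.0176/(436·22.0) = 1.835×10^-6 K/W
  R_expanded polystyrene = L/(kA) = 0.106/(0.0315·22.0) = 0.1530 K/W
  R_polyurethane foam = L/(kA) = 0.250/(0.0248·22.0) = 0.4582 K/W
  R_conv,out = 1/(hA) = 1/(19.0·22.0) = 0.002392 K/W
ΣR = 1.835×10^-6 + 0.1530 + 0.4582 + 0.002392 = 0.6136 K/W
Q = ΔT/ΣR = (-26 °C − 27.9 °C)/0.6136 = -87.84 W
From the inner boundary to the expanded polystyrene/polyurethane foam interface, ΣR_partial = 0.1530 K/W.
T_interface = T_in − Q·ΣR_partial = -26 °C − (-87.84)(0.1530) = -12.6 °C

T = -12.6 °C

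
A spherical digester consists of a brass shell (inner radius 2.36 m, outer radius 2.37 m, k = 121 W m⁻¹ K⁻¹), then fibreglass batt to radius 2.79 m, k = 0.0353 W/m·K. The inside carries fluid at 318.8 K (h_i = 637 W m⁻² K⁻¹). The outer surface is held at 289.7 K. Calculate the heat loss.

Q = 203 W

Series thermal resistances, inner to outer:
  R_conv,in = 1/(4πr²h) = 1/(4π·2.36²·637) = 2.243×10^-5 K/W
  R_brass = (1/2.36 − 1/2.37)/(4πk) = 0.001788/(4π·121) = 1.176×10^-6 K/W
  R_fibreglass batt = (1/2.37 − 1/2.79)/(4πk) = 0.06352/(4π·0.0353) = 0.1432 K/W
ΣR = 2.243×10^-5 + 1.176×10^-6 + 0.1432 = 0.1432 K/W
Q = ΔT/ΣR = (318.8 K − 289.7 K)/0.1432 = 203 W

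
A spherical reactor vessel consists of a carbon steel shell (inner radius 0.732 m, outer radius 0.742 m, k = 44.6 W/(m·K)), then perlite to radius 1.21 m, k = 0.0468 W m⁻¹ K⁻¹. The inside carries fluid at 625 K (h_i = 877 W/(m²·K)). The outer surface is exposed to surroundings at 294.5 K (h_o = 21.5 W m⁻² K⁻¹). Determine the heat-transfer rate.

Q = 372 W

Resistance network (inner→outer):
  R_conv,in = 1/(4πr²h) = 1/(4π·0.732²·877) = 1.693×10^-4 K/W
  R_carbon steel = (1/0.732 − 1/0.742)/(4πk) = 0.01841/(4π·44.6) = 3.285×10^-5 K/W
  R_perlite = (1/0.742 − 1/1.21)/(4πk) = 0.5213/(4π·0.0468) = 0.8863 K/W
  R_conv,out = 1/(4πr²h) = 1/(4π·1.21²·21.5) = 0.002528 K/W
ΣR = 1.693×10^-4 + 3.285×10^-5 + 0.8863 + 0.002528 = 0.8890 K/W
Q = ΔT/ΣR = (625 K − 294.5 K)/0.8890 = 372 W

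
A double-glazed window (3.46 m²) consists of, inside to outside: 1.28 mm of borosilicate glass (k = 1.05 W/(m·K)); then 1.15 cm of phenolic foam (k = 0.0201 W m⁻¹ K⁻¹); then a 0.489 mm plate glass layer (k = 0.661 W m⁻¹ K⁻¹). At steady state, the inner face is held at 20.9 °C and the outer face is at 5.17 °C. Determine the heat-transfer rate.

Q = 94.8 W

Resistance network (inner→outer):
  R_borosilicate glass = L/(kA) = 0.00128/(1.05·3.46) = 3.523×10^-4 K/W
  R_phenolic foam = L/(kA) = 0.0115/(0.0201·3.46) = 0.1654 K/W
  R_plate glass = L/(kA) = 4.89×10^-4/(0.661·3.46) = 2.138×10^-4 K/W
ΣR = 3.523×10^-4 + 0.1654 + 2.138×10^-4 = 0.1660 K/W
Q = ΔT/ΣR = (20.9 °C − 5.17 °C)/0.1660 = 94.8 W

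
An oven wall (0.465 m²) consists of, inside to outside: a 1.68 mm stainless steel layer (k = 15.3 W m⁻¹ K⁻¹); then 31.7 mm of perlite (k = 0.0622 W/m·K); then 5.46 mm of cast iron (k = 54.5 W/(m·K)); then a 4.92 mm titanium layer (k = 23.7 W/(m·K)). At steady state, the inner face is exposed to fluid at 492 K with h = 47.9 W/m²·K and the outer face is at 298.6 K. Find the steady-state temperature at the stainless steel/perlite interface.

Series thermal resistances, inner to outer:
  R_conv,in = 1/(hA) = 1/(47.9·0.465) = 0.04490 K/W
  R_stainless steel = L/(kA) = 0.00168/(15.3·0.465) = 2.361×10^-4 K/W
  R_perlite = L/(kA) = 0.0317/(0.0622·0.465) = 1.096 K/W
  R_cast iron = L/(kA) = 0.00546/(54.5·0.465) = 2.154×10^-4 K/W
  R_titanium = L/(kA) = 0.00492/(23.7·0.465) = 4.464×10^-4 K/W
ΣR = 0.04490 + 2.361×10^-4 + 1.096 + 2.154×10^-4 + 4.464×10^-4 = 1.142 K/W
Q = ΔT/ΣR = (492 K − 298.6 K)/1.142 = 169.4 W
From the inner boundary to the stainless steel/perlite interface, ΣR_partial = 0.04514 K/W.
T_interface = T_in − Q·ΣR_partial = 492 K − (169.4)(0.04514) = 484 K

T = 484 K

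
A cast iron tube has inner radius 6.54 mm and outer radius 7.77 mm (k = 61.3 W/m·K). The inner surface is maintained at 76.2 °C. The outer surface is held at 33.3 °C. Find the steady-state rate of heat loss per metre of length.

Q' = 2πk·ΔT/ln(r₂/r₁) = 2π × 61.3 × 42.9 / ln(0.00777/0.00654) = 95900 W/m

Q' = 95.9 kW/m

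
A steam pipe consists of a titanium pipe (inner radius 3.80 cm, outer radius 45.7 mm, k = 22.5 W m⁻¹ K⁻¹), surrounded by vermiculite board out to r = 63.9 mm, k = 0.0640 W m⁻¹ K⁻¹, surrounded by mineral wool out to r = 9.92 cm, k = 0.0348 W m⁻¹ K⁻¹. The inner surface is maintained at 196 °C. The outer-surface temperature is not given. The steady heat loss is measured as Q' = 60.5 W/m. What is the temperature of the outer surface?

Sum the resistances:
  R'_titanium = ln(0.0457/0.0380)/(2πk) = 0.1845/(2π·22.5) = 0.001305 m·K/W
  R'_vermiculite board = ln(0.0639/0.0457)/(2πk) = 0.3352/(2π·0.0640) = 0.8336 m·K/W
  R'_mineral wool = ln(0.0992/0.0639)/(2πk) = 0.4398/(2π·0.0348) = 2.011 m·K/W
ΣR = 2.846 m·K/W
ΔT = Q'·ΣR = 60.5 × 2.846 = 172.2 K
Heat flows outward, so T_out = T_in − ΔT = 196 − 172.2 = 23.8 °C

T_out = 23.8 °C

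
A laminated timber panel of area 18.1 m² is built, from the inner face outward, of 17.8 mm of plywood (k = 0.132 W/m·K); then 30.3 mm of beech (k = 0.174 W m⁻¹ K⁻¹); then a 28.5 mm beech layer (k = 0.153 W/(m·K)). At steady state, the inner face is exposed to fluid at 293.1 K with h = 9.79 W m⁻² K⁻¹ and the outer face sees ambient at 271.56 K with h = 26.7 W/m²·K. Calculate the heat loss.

Q = 614 W

Series thermal resistances, inner to outer:
  R_conv,in = 1/(hA) = 1/(9.79·18.1) = 0.005643 K/W
  R_plywood = L/(kA) = 0.0178/(0.132·18.1) = 0.007450 K/W
  R_beech = L/(kA) = 0.0303/(0.174·18.1) = 0.009621 K/W
  R_beech = L/(kA) = 0.0285/(0.153·18.1) = 0.01029 K/W
  R_conv,out = 1/(hA) = 1/(26.7·18.1) = 0.002069 K/W
ΣR = 0.005643 + 0.007450 + 0.009621 + 0.01029 + 0.002069 = 0.03507 K/W
Q = ΔT/ΣR = (293.1 K − 271.56 K)/0.03507 = 614 W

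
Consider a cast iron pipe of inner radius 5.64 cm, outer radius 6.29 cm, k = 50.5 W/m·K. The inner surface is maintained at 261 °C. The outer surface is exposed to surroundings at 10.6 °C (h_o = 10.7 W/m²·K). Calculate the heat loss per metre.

Q' = 1060 W/m

Treat each layer as a resistance in series:
  R'_cast iron = ln(0.0629/0.0564)/(2πk) = 0.1091/(2π·50.5) = 3.438×10^-4 m·K/W
  R'_conv,out = 1/(2πr h) = 1/(2π·0.0629·10.7) = 0.2365 m·K/W
ΣR = 3.438×10^-4 + 0.2365 = 0.2368 m·K/W
Q' = ΔT/ΣR = (261 °C − 10.6 °C)/0.2368 = 1060 W/m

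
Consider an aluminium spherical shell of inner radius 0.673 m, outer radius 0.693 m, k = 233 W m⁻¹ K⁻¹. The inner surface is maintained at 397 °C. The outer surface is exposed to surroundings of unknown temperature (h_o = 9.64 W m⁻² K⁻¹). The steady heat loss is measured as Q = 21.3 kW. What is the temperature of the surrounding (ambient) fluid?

Sum the resistances:
  R_aluminium = (1/0.673 − 1/0.693)/(4πk) = 0.04288/(4π·233) = 1.465×10^-5 K/W
  R_conv,out = 1/(4πr²h) = 1/(4π·0.693²·9.64) = 0.01719 K/W
ΣR = 0.01720 K/W
ΔT = Q·ΣR = 21300 × 0.01720 = 366.4 K
Heat flows outward, so T_out = T_in − ΔT = 397 − 366.4 = 30.6 °C

T_out = 30.6 °C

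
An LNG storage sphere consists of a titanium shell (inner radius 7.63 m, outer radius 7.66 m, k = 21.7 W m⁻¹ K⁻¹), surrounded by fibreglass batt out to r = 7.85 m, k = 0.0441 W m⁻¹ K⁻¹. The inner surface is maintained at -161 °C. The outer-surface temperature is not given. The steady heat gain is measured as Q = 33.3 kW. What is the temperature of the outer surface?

Sum the resistances:
  R_titanium = (1/7.63 − 1/7.66)/(4πk) = 5.133×10^-4/(4π·21.7) = 1.882×10^-6 K/W
  R_fibreglass batt = (1/7.66 − 1/7.85)/(4πk) = 0.003160/(4π·0.0441) = 0.005702 K/W
ΣR = 0.005704 K/W
ΔT = Q·ΣR = 33300 × 0.005704 = 189.9 K
Heat flows inward, so T_out = T_in + ΔT = -161 + 189.9 = 28.9 °C

T_out = 28.9 °C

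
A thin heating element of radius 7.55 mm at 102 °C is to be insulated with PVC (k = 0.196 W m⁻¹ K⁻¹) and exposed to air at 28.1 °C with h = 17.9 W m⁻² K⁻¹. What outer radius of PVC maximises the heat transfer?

For a cylinder, r_cr = k_ins/h = 0.196/17.9 = 0.0109 m = 1.09 cm

r_cr = 1.09 cm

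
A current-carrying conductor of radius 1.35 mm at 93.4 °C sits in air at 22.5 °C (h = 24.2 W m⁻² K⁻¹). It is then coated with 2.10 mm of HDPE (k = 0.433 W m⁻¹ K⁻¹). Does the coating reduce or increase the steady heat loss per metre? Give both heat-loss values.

Critical radius for a cylinder: r_cr = k/h = 0.0179 m = 1.79 cm.
Outer radius after coating: r₂ = 0.00135 + 0.00210 = 0.00345 m.
Since r₁ < r_cr and r₂ ≤ r_cr, the coating moves toward the maximum at r_cr — heat loss rises.
Bare: R = 1/(2πr₁h) = 4.872 m·K/W; Q = 70.9/4.872 = 14.6 W/m.
Coated: R = R_cond + R_conv = 2.251 m·K/W; Q = 70.9/2.251 = 31.5 W/m.

increases: 14.6 → 31.5 W/m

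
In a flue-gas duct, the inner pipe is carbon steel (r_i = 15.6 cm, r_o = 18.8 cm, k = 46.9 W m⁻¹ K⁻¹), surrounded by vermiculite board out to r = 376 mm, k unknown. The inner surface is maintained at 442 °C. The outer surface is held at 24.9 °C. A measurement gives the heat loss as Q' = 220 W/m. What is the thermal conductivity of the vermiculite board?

ΣR = ΔT/Q' = |442 − 24.9|/220 = 1.896 m·K/W
Known resistances:
  R'_carbon steel = ln(0.188/0.156)/(2πk) = 0.1866/(2π·46.9) = 6.332×10^-4 m·K/W
R_vermiculite board = ΣR − ΣR_known = 1.896 − 6.332×10^-4 = 1.895 m·K/W
ln(r₂/r₁)/(2πk) = 1.895 ⇒ k = 0.6931/(2π·1.895) = 0.0582 W/m·K

k = 0.0582 W/m·K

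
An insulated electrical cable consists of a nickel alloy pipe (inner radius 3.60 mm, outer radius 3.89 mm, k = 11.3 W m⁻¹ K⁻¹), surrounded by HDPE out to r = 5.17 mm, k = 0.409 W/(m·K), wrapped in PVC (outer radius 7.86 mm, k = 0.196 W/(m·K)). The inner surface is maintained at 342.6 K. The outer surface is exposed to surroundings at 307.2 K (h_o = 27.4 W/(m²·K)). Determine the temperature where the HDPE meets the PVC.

Series thermal resistances, inner to outer:
  R'_nickel alloy = ln(0.00389/0.00360)/(2πk) = 0.07748/(2π·11.3) = 0.001091 m·K/W
  R'_HDPE = ln(0.00517/0.00389)/(2πk) = 0.2845/(2π·0.409) = 0.1107 m·K/W
  R'_PVC = ln(0.00786/0.00517)/(2πk) = 0.4189/(2π·0.196) = 0.3402 m·K/W
  R'_conv,out = 1/(2πr h) = 1/(2π·0.00786·27.4) = 0.7390 m·K/W
ΣR = 0.001091 + 0.1107 + 0.3402 + 0.7390 = 1.191 m·K/W
Q' = ΔT/ΣR = (342.6 K − 307.2 K)/1.191 = 29.72 W/m
From the inner boundary to the HDPE/PVC interface, ΣR_partial = 0.1118 m·K/W.
T_interface = T_in − Q'·ΣR_partial = 342.6 K − (29.72)(0.1118) = 339.3 K

T = 339.3 K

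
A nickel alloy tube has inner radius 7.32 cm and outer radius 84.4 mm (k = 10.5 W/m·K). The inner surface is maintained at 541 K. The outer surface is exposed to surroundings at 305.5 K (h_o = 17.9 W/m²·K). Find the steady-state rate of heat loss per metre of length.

Q' = 2190 W/m

Resistance network (inner→outer):
  R'_nickel alloy = ln(0.0844/0.0732)/(2πk) = 0.1424/(2π·10.5) = 0.002158 m·K/W
  R'_conv,out = 1/(2πr h) = 1/(2π·0.0844·17.9) = 0.1053 m·K/W
ΣR = 0.002158 + 0.1053 = 0.1075 m·K/W
Q' = ΔT/ΣR = (541 K − 305.5 K)/0.1075 = 2190 W/m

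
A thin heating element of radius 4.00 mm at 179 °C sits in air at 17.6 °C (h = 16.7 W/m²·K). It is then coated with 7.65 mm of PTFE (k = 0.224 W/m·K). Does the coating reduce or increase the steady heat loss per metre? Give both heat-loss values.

increases: 67.7 → 102 W/m

Critical radius for a cylinder: r_cr = k/h = 0.0134 m = 1.34 cm.
Outer radius after coating: r₂ = 0.00400 + 0.00765 = 0.01165 m.
Since r₁ < r_cr and r₂ ≤ r_cr, the coating moves toward the maximum at r_cr — heat loss rises.
Bare: R = 1/(2πr₁h) = 2.383 m·K/W; Q = 161.4/2.383 = 67.7 W/m.
Coated: R = R_cond + R_conv = 1.578 m·K/W; Q = 161.4/1.578 = 102 W/m.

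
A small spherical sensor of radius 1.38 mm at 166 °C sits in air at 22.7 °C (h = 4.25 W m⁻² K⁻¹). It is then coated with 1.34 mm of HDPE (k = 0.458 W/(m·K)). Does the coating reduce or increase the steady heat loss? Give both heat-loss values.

Critical radius for a sphere: r_cr = 2k/h = 0.216 m = 21.6 cm.
Outer radius after coating: r₂ = 0.00138 + 0.00134 = 0.00272 m.
Since r₁ < r_cr and r₂ ≤ r_cr, the coating moves toward the maximum at r_cr — heat loss rises.
Bare: R = 1/(4πr₁²h) = 9832 K/W; Q = 143.3/9832 = 0.0146 W.
Coated: R = R_cond + R_conv = 2593 K/W; Q = 143.3/2593 = 0.0553 W.

increases: 0.0146 → 0.0553 W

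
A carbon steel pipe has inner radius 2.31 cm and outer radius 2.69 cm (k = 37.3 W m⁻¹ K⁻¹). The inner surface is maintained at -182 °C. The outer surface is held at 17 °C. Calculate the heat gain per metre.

Q' = 2πk·ΔT/ln(r₂/r₁) = 2π × 37.3 × 199 / ln(0.0269/0.0231) = 3.06×10^5 W/m

Q' = 306 kW/m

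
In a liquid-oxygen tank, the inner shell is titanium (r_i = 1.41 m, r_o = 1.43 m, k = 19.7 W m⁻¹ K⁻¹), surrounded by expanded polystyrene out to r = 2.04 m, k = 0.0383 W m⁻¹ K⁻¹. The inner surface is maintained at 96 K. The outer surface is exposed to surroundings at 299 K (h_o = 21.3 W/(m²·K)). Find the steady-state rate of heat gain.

Resistance network (inner→outer):
  R_titanium = (1/1.41 − 1/1.43)/(4πk) = 0.009919/(4π·19.7) = 4.007×10^-5 K/W
  R_expanded polystyrene = (1/1.43 − 1/2.04)/(4πk) = 0.2091/(4π·0.0383) = 0.4345 K/W
  R_conv,out = 1/(4πr²h) = 1/(4π·2.04²·21.3) = 8.977×10^-4 K/W
ΣR = 4.007×10^-5 + 0.4345 + 8.977×10^-4 = 0.4354 K/W
Q = ΔT/ΣR = (96 K − 299 K)/0.4354 = -466 W
(Negative Q ⇒ heat flows inward; heat gain = 466 W.)

Q = 466 W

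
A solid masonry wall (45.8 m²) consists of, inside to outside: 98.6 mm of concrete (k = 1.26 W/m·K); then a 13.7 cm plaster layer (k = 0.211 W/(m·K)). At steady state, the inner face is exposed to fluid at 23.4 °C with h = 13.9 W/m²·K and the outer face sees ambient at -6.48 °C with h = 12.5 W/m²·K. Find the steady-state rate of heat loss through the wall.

Q = 1560 W

Resistance network (inner→outer):
  R_conv,in = 1/(hA) = 1/(13.9·45.8) = 0.001571 K/W
  R_concrete = L/(kA) = 0.0986/(1.26·45.8) = 0.001709 K/W
  R_plaster = L/(kA) = 0.137/(0.211·45.8) = 0.01418 K/W
  R_conv,out = 1/(hA) = 1/(12.5·45.8) = 0.001747 K/W
ΣR = 0.001571 + 0.001709 + 0.01418 + 0.001747 = 0.01921 K/W
Q = ΔT/ΣR = (23.4 °C − -6.48 °C)/0.01921 = 1560 W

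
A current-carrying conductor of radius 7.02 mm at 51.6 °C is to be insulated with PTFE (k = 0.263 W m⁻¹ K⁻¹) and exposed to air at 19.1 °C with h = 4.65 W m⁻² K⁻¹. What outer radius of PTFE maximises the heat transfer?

r_cr = 5.66 cm

For a cylinder, r_cr = k_ins/h = 0.263/4.65 = 0.0566 m = 5.66 cm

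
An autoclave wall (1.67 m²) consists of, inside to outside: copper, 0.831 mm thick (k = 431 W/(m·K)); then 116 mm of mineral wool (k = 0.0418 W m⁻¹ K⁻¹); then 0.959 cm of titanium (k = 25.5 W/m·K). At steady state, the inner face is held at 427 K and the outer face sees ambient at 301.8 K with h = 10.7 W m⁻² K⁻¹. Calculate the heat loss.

Series thermal resistances, inner to outer:
  R_copper = L/(kA) = 8.31×10^-4/(431·1.67) = 1.155×10^-6 K/W
  R_mineral wool = L/(kA) = 0.116/(0.0418·1.67) = 1.662 K/W
  R_titanium = L/(kA) = 0.00959/(25.5·1.67) = 2.252×10^-4 K/W
  R_conv,out = 1/(hA) = 1/(10.7·1.67) = 0.05596 K/W
ΣR = 1.155×10^-6 + 1.662 + 2.252×10^-4 + 0.05596 = 1.718 K/W
Q = ΔT/ΣR = (427 K − 301.8 K)/1.718 = 72.9 W

Q = 72.9 W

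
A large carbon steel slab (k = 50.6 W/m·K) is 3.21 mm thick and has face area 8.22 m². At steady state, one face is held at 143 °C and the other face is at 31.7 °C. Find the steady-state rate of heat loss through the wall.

Q = kA·ΔT/L = 50.6 × 8.22 × |143 °C − 31.7 °C| / 0.00321 = 1.44×10^7 W

Q = 1.44×10^7 W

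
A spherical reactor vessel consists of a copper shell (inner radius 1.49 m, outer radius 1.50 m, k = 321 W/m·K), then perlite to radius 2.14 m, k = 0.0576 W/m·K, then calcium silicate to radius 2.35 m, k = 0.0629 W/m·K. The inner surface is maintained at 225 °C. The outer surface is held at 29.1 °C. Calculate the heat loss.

Treat each layer as a resistance in series:
  R_copper = (1/1.49 − 1/1.50)/(4πk) = 0.004474/(4π·321) = 1.109×10^-6 K/W
  R_perlite = (1/1.50 − 1/2.14)/(4πk) = 0.1994/(4π·0.0576) = 0.2754 K/W
  R_calcium silicate = (1/2.14 − 1/2.35)/(4πk) = 0.04176/(4π·0.0629) = 0.05283 K/W
ΣR = 1.109×10^-6 + 0.2754 + 0.05283 = 0.3282 K/W
Q = ΔT/ΣR = (225 °C − 29.1 °C)/0.3282 = 597 W

Q = 597 W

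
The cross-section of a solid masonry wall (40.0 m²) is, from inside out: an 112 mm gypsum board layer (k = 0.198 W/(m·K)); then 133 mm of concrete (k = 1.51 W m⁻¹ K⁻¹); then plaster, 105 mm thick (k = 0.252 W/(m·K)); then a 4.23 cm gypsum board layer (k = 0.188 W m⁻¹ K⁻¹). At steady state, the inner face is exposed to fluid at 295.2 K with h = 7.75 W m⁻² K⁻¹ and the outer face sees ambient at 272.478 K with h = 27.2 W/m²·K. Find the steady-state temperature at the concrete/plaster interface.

Resistance network (inner→outer):
  R_conv,in = 1/(hA) = 1/(7.75·40.0) = 0.003226 K/W
  R_gypsum board = L/(kA) = 0.112/(0.198·40.0) = 0.01414 K/W
  R_concrete = L/(kA) = 0.133/(1.51·40.0) = 0.002202 K/W
  R_plaster = L/(kA) = 0.105/(0.252·40.0) = 0.01042 K/W
  R_gypsum board = L/(kA) = 0.0423/(0.188·40.0) = 0.005625 K/W
  R_conv,out = 1/(hA) = 1/(27.2·40.0) = 9.191×10^-4 K/W
ΣR = 0.003226 + 0.01414 + 0.002202 + 0.01042 + 0.005625 + 9.191×10^-4 = 0.03653 K/W
Q = ΔT/ΣR = (295.2 K − 272.478 K)/0.03653 = 622.0 W
From the inner boundary to the concrete/plaster interface, ΣR_partial = 0.01957 K/W.
T_interface = T_in − Q·ΣR_partial = 295.2 K − (622.0)(0.01957) = 283.0 K

T = 283.0 K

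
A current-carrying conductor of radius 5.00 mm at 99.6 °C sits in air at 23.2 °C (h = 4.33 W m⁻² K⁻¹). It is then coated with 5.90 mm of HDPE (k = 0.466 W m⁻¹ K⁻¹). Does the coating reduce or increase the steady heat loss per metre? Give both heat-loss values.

Critical radius for a cylinder: r_cr = k/h = 0.108 m = 10.8 cm.
Outer radius after coating: r₂ = 0.00500 + 0.00590 = 0.01090 m.
Since r₁ < r_cr and r₂ ≤ r_cr, the coating moves toward the maximum at r_cr — heat loss rises.
Bare: R = 1/(2πr₁h) = 7.351 m·K/W; Q = 76.4/7.351 = 10.4 W/m.
Coated: R = R_cond + R_conv = 3.638 m·K/W; Q = 76.4/3.638 = 21.0 W/m.

increases: 10.4 → 21.0 W/m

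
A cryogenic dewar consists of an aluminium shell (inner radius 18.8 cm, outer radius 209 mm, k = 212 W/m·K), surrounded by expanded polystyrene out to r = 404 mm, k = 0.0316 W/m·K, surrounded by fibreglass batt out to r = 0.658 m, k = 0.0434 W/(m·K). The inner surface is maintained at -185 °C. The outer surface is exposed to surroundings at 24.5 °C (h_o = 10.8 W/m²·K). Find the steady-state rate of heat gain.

Series thermal resistances, inner to outer:
  R_aluminium = (1/0.188 − 1/0.209)/(4πk) = 0.5345/(4π·212) = 2.006×10^-4 K/W
  R_expanded polystyrene = (1/0.209 − 1/0.404)/(4πk) = 2.309/(4π·0.0316) = 5.816 K/W
  R_fibreglass batt = (1/0.404 − 1/0.658)/(4πk) = 0.9555/(4π·0.0434) = 1.752 K/W
  R_conv,out = 1/(4πr²h) = 1/(4π·0.658²·10.8) = 0.01702 K/W
ΣR = 2.006×10^-4 + 5.816 + 1.752 + 0.01702 = 7.585 K/W
Q = ΔT/ΣR = (-185 °C − 24.5 °C)/7.585 = -27.6 W
(Negative Q ⇒ heat flows inward; heat gain = 27.6 W.)

Q = 27.6 W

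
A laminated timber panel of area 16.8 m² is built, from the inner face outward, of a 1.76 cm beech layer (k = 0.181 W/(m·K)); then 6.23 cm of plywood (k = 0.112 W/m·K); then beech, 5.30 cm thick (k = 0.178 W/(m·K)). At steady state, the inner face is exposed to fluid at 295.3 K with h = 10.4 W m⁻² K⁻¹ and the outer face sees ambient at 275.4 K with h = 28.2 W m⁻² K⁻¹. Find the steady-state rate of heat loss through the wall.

Series thermal resistances, inner to outer:
  R_conv,in = 1/(hA) = 1/(10.4·16.8) = 0.005723 K/W
  R_beech = L/(kA) = 0.0176/(0.181·16.8) = 0.005788 K/W
  R_plywood = L/(kA) = 0.0623/(0.112·16.8) = 0.03311 K/W
  R_beech = L/(kA) = 0.0530/(0.178·16.8) = 0.01772 K/W
  R_conv,out = 1/(hA) = 1/(28.2·16.8) = 0.002111 K/W
ΣR = 0.005723 + 0.005788 + 0.03311 + 0.01772 + 0.002111 = 0.06445 K/W
Q = ΔT/ΣR = (295.3 K − 275.4 K)/0.06445 = 309 W

Q = 309 W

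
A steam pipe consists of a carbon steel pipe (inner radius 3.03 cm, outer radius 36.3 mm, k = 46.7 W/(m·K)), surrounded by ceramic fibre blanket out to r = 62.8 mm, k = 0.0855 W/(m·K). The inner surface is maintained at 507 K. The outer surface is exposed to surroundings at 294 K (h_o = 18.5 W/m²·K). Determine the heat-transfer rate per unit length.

Q' = 184 W/m

Treat each layer as a resistance in series:
  R'_carbon steel = ln(0.0363/0.0303)/(2πk) = 0.1807/(2π·46.7) = 6.157×10^-4 m·K/W
  R'_ceramic fibre blanket = ln(0.0628/0.0363)/(2πk) = 0.5481/(2π·0.0855) = 1.020 m·K/W
  R'_conv,out = 1/(2πr h) = 1/(2π·0.0628·18.5) = 0.1370 m·K/W
ΣR = 6.157×10^-4 + 1.020 + 0.1370 = 1.158 m·K/W
Q' = ΔT/ΣR = (507 K − 294 K)/1.158 = 184 W/m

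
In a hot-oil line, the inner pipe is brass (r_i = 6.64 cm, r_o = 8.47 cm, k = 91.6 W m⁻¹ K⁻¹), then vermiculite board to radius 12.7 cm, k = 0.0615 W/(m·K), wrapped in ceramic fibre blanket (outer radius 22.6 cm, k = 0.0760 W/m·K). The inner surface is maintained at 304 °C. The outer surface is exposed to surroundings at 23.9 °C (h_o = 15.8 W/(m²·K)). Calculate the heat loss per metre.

Q' = 122 W/m

Resistance network (inner→outer):
  R'_brass = ln(0.0847/0.0664)/(2πk) = 0.2434/(2π·91.6) = 4.229×10^-4 m·K/W
  R'_vermiculite board = ln(0.127/0.0847)/(2πk) = 0.4051/(2π·0.0615) = 1.048 m·K/W
  R'_ceramic fibre blanket = ln(0.226/0.127)/(2πk) = 0.5763/(2π·0.0760) = 1.207 m·K/W
  R'_conv,out = 1/(2πr h) = 1/(2π·0.226·15.8) = 0.04457 m·K/W
ΣR = 4.229×10^-4 + 1.048 + 1.207 + 0.04457 = 2.300 m·K/W
Q' = ΔT/ΣR = (304 °C − 23.9 °C)/2.300 = 122 W/m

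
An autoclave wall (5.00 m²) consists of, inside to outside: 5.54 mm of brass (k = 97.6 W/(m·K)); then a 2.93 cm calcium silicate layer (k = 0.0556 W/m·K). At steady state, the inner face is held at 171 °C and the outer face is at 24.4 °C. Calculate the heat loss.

Q = 1390 W

Series thermal resistances, inner to outer:
  R_brass = L/(kA) = 0.00554/(97.6·5.00) = 1.135×10^-5 K/W
  R_calcium silicate = L/(kA) = 0.0293/(0.0556·5.00) = 0.1054 K/W
ΣR = 1.135×10^-5 + 0.1054 = 0.1054 K/W
Q = ΔT/ΣR = (171 °C − 24.4 °C)/0.1054 = 1390 W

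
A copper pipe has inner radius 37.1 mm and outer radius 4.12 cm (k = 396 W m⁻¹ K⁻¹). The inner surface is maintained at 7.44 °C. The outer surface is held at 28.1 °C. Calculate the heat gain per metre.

Q' = 2πk·ΔT/ln(r₂/r₁) = 2π × 396 × 20.66 / ln(0.0412/0.0371) = 4.90×10^5 W/m

Q' = 4.90×10^5 W/m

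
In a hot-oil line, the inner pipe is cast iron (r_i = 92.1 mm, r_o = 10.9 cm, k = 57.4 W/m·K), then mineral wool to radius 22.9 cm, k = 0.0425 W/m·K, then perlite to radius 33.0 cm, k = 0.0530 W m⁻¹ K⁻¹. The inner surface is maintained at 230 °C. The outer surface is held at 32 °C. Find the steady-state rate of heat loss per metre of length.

Q' = 51.1 W/m

Resistance network (inner→outer):
  R'_cast iron = ln(0.109/0.0921)/(2πk) = 0.1685/(2π·57.4) = 4.671×10^-4 m·K/W
  R'_mineral wool = ln(0.229/0.109)/(2πk) = 0.7424/(2π·0.0425) = 2.780 m·K/W
  R'_perlite = ln(0.330/0.229)/(2πk) = 0.3654/(2π·0.0530) = 1.097 m·K/W
ΣR = 4.671×10^-4 + 2.780 + 1.097 = 3.877 m·K/W
Q' = ΔT/ΣR = (230 °C − 32 °C)/3.877 = 51.1 W/m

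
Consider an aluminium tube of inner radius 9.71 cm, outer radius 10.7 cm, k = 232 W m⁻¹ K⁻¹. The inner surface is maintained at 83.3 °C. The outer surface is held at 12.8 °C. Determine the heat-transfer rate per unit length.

Q' = 2πk·ΔT/ln(r₂/r₁) = 2π × 232 × 70.5 / ln(0.107/0.0971) = 1.06×10^6 W/m

Q' = 1.06×10^6 W/m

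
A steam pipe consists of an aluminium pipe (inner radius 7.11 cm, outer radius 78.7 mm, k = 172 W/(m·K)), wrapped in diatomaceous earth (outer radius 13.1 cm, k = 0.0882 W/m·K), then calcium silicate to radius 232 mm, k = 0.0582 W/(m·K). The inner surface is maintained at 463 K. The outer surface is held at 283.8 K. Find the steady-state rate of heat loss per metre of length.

Q' = 72.2 W/m

Series thermal resistances, inner to outer:
  R'_aluminium = ln(0.0787/0.0711)/(2πk) = 0.1016/(2π·172) = 9.397×10^-5 m·K/W
  R'_diatomaceous earth = ln(0.131/0.0787)/(2πk) = 0.5096/(2π·0.0882) = 0.9195 m·K/W
  R'_calcium silicate = ln(0.232/0.131)/(2πk) = 0.5715/(2π·0.0582) = 1.563 m·K/W
ΣR = 9.397×10^-5 + 0.9195 + 1.563 = 2.483 m·K/W
Q' = ΔT/ΣR = (463 K − 283.8 K)/2.483 = 72.2 W/m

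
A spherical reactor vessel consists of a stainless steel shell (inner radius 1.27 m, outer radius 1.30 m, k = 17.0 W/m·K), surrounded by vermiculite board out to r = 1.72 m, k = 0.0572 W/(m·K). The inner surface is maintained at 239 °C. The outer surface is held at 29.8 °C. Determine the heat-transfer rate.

Treat each layer as a resistance in series:
  R_stainless steel = (1/1.27 − 1/1.30)/(4πk) = 0.01817/(4π·17.0) = 8.506×10^-5 K/W
  R_vermiculite board = (1/1.30 − 1/1.72)/(4πk) = 0.1878/(4π·0.0572) = 0.2613 K/W
ΣR = 8.506×10^-5 + 0.2613 = 0.2614 K/W
Q = ΔT/ΣR = (239 °C − 29.8 °C)/0.2614 = 800 W

Q = 800 W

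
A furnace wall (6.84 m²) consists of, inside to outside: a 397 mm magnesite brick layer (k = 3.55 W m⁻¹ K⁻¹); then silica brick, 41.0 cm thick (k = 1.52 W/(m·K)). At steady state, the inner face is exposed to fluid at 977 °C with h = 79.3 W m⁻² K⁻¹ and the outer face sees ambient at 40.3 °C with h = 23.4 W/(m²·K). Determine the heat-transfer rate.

Series thermal resistances, inner to outer:
  R_conv,in = 1/(hA) = 1/(79.3·6.84) = 0.001844 K/W
  R_magnesite brick = L/(kA) = 0.397/(3.55·6.84) = 0.01635 K/W
  R_silica brick = L/(kA) = 0.410/(1.52·6.84) = 0.03944 K/W
  R_conv,out = 1/(hA) = 1/(23.4·6.84) = 0.006248 K/W
ΣR = 0.001844 + 0.01635 + 0.03944 + 0.006248 = 0.06388 K/W
Q = ΔT/ΣR = (977 °C − 40.3 °C)/0.06388 = 14700 W

Q = 14.7 kW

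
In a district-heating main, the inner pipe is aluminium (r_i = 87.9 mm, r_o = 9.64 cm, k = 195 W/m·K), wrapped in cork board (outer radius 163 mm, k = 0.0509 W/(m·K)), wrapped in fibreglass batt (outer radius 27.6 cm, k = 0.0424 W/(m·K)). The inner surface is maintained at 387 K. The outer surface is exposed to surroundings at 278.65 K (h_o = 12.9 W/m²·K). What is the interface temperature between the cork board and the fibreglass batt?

T = 338.4 K

Resistance network (inner→outer):
  R'_aluminium = ln(0.0964/0.0879)/(2πk) = 0.09231/(2π·195) = 7.534×10^-5 m·K/W
  R'_cork board = ln(0.163/0.0964)/(2πk) = 0.5252/(2π·0.0509) = 1.642 m·K/W
  R'_fibreglass batt = ln(0.276/0.163)/(2πk) = 0.5267/(2π·0.0424) = 1.977 m·K/W
  R'_conv,out = 1/(2πr h) = 1/(2π·0.276·12.9) = 0.04470 m·K/W
ΣR = 7.534×10^-5 + 1.642 + 1.977 + 0.04470 = 3.664 m·K/W
Q' = ΔT/ΣR = (387 K − 278.65 K)/3.664 = 29.57 W/m
From the inner boundary to the cork board/fibreglass batt interface, ΣR_partial = 1.642 m·K/W.
T_interface = T_in − Q'·ΣR_partial = 387 K − (29.57)(1.642) = 338.4 K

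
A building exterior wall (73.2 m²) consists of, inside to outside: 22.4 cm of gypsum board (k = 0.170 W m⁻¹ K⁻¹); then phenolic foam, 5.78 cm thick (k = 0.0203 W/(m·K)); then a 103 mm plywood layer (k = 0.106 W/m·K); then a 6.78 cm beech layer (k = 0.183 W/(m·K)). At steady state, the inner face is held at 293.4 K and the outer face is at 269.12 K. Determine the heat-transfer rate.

Q = 323 W

Resistance network (inner→outer):
  R_gypsum board = L/(kA) = 0.224/(0.170·73.2) = 0.01800 K/W
  R_phenolic foam = L/(kA) = 0.0578/(0.0203·73.2) = 0.03890 K/W
  R_plywood = L/(kA) = 0.103/(0.106·73.2) = 0.01327 K/W
  R_beech = L/(kA) = 0.0678/(0.183·73.2) = 0.005061 K/W
ΣR = 0.01800 + 0.03890 + 0.01327 + 0.005061 = 0.07523 K/W
Q = ΔT/ΣR = (293.4 K − 269.12 K)/0.07523 = 323 W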